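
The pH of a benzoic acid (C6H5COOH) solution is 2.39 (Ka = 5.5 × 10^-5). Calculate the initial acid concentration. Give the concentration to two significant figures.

[H+] = 10^(-2.39) = 4.07 × 10^-3 M = x
Ka = x²/(C₀ − x) ⇒ C₀ = x + x²/Ka
C₀ = 4.07 × 10^-3 + (4.07 × 10^-3)²/(5.5 × 10^-5) = 3.05 × 10^-1 M

C₀ = 3.1 × 10^-1 M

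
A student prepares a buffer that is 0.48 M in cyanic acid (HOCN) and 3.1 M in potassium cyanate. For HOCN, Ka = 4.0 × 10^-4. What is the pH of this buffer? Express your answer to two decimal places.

pH = 4.21

pKa = −log(4.0 × 10^-4) = 3.398
Henderson–Hasselbalch: pH = pKa + log([OCN-]/[HOCN]) = 3.398 + log(3.1/0.48)
pH = 3.398 + (+0.810) = 4.21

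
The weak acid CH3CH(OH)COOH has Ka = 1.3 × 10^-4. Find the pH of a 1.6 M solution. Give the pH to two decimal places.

pH = 1.84

CH3CH(OH)COOH ⇌ CH3CH(OH)COO- + H+
Ka = [H+]²/(1.6 − [H+]) = 1.3 × 10^-4
Neglecting [H+] in the denominator: [H+] = √(1.3 × 10^-4 × 1.6) = 1.44 × 10^-2 M
Check: 0.9% ionized — well under 5%, approximation valid.
pH = −log(1.44 × 10^-2) = 1.84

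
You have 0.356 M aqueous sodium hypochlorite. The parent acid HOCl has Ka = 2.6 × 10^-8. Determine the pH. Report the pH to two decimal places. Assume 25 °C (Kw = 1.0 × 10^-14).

OCl- is the conjugate base of the weak acid HOCl.
Kb = Kw/Ka = 1.0×10^-14 / 2.6 × 10^-8 = 3.85 × 10^-7
From the ICE table, Kb = x²/(0.356 − x) = 3.85 × 10^-7.
Since Kb ≪ C₀, x ≈ √(Kb·C₀) = 3.70 × 10^-4 M.
(x/C₀ = 0.1% < 5%, so the approximation holds.)
pOH = 3.43, so pH = 14.00 − pOH = 10.57

pH = 10.57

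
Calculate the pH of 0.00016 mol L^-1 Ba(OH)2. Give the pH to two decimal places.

Ba(OH)2 is a strong base (each formula unit releases 2 OH-); [OH-] = 0.00032 M.
pOH = -log(0.00032) = 3.49
pH = 14.00 - 3.49 = 10.51

pH = 10.51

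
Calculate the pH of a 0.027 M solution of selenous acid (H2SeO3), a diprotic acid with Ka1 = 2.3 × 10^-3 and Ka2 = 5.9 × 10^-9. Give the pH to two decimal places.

pH = 2.17

Ka1 ≫ Ka2, so treat the first dissociation as the only significant source of H+.
Ka1 = x²/(0.027 − x) = 2.3 × 10^-3
Solving the quadratic: x = (−Ka1 + √(Ka1² + 4·Ka1·C₀))/2 = 6.81 × 10^-3 M
pH = −log(6.81 × 10^-3) = 2.17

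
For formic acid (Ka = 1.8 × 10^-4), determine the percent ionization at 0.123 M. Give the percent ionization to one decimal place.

3.8%

HCOOH ⇌ HCOO- + H+; let x = [H+] at equilibrium.
x ≈ √(Ka·C₀) = √(1.8 × 10^-4 × 0.123) = 4.71 × 10^-3 M
% ionization = x/C₀ × 100% = 4.71 × 10^-3/0.123 × 100% = 3.8%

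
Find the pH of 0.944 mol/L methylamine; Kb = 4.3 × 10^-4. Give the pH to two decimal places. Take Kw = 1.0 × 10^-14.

CH3NH2 + H2O ⇌ CH3NH3+ + OH-
Kb = x²/(0.944 − x) = 4.3 × 10^-4
Assume x ≪ 0.944: x ≈ √(4.3 × 10^-4 × 0.944) = 2.01 × 10^-2 M
pOH = −log(2.01 × 10^-2) = 1.70; pH = 14.00 − 1.70 = 12.30

pH = 12.30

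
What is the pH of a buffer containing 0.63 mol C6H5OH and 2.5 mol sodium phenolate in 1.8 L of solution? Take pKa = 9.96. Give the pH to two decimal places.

pH = 10.56

Henderson–Hasselbalch: pH = pKa + log([C6H5O-]/[C6H5OH]) = 9.96 + log(2.5/0.63)
pH = 9.96 + (+0.599) = 10.56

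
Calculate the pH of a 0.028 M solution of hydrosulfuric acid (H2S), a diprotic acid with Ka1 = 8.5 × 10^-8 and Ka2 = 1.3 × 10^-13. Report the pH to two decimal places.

Ka1 ≫ Ka2, so treat the first dissociation as the only significant source of H+.
Ka1 = x²/(0.028 − x) = 8.5 × 10^-8
x ≈ √(8.5 × 10^-8 × 0.028) = 4.88 × 10^-5 M
pH = −log(4.88 × 10^-5) = 4.31

pH = 4.31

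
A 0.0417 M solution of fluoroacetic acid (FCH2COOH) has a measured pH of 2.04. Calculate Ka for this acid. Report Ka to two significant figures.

[H+] = 10^(-2.04) = 9.12 × 10^-3 M
At equilibrium [HA] = 0.0417 − 9.12 × 10^-3 = 3.26 × 10^-2 M
Ka = [H+][A-]/[HA] = (9.12 × 10^-3)² / 3.26 × 10^-2 = 2.6 × 10^-3

Ka = 2.6 × 10^-3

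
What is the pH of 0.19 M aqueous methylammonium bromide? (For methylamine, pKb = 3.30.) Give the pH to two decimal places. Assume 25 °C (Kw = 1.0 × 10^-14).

pH = 5.71

CH3NH3+ is the conjugate acid of the weak base CH3NH2.
Kb = 10^(−3.30) = 5.01 × 10^-4
Ka = Kw/Kb = 1.0×10^-14 / 5.01 × 10^-4 = 2.00 × 10^-11
Ka = [H+]²/(0.19 − [H+]) = 2.00 × 10^-11
Neglecting [H+] in the denominator: [H+] = √(2.00 × 10^-11 × 0.19) = 1.95 × 10^-6 M
([H+]/C₀ = 0.001% < 5%, so the approximation holds.)
pH = −log(1.95 × 10^-6) = 5.71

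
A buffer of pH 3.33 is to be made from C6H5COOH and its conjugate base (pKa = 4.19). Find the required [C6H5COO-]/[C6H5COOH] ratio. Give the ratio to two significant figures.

pH = pKa + log(r) ⇒ log(r) = 3.33 − 4.19 = -0.86
r = [C6H5COO-]/[C6H5COOH] = 10^(-0.86) = 0.138

ratio = 0.14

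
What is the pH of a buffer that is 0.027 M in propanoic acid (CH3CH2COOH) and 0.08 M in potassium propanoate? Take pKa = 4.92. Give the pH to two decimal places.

pH = 5.39

pH = pKa + log([A⁻]/[HA]) = 4.92 + log(0.08/0.027)
pH = 4.92 + (+0.472) = 5.39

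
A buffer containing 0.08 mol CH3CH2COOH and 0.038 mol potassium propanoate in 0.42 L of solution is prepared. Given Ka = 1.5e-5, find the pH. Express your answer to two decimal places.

pH = 4.50

pKa = −log(1.5 × 10^-5) = 4.824
Using pH = pKa + log([base]/[acid]) with [base]/[acid] = 0.038/0.08:
pH = 4.824 + (-0.323) = 4.50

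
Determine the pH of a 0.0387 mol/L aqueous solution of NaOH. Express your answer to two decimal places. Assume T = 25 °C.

NaOH is a strong base; [OH-] = 0.0387 M.
pOH = -log(0.0387) = 1.41
pH = 14.00 - 1.41 = 12.59

pH = 12.59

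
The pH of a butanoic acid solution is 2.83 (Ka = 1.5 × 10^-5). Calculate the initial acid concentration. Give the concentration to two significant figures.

C₀ = 1.5 × 10^-1 M

[H+] = 10^(-2.83) = 1.48 × 10^-3 M = x
Ka = x²/(C₀ − x) ⇒ C₀ = x + x²/Ka
C₀ = 1.48 × 10^-3 + (1.48 × 10^-3)²/(1.5 × 10^-5) = 1.48 × 10^-1 M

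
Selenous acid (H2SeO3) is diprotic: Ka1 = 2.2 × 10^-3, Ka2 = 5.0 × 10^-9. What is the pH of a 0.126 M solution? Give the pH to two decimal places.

Since Ka1 ≫ Ka2, the first ionization dominates [H+].
Ka1 = x²/(0.126 − x) = 2.2 × 10^-3
Solving the quadratic: x = (−Ka1 + √(Ka1² + 4·Ka1·C₀))/2 = 1.56 × 10^-2 M
pH = −log(1.56 × 10^-2) = 1.81

pH = 1.81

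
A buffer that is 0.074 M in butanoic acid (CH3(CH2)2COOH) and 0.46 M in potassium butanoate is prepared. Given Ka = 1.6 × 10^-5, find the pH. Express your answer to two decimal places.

pH = 5.59

pKa = −log(1.6 × 10^-5) = 4.796
pH = pKa + log([A⁻]/[HA]) = 4.796 + log(0.46/0.074)
pH = 4.796 + (+0.794) = 5.59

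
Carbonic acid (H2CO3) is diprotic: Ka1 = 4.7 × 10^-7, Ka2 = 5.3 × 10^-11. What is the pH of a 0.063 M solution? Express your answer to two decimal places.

pH = 3.76

Ka1 ≫ Ka2, so treat the first dissociation as the only significant source of H+.
Ka1 = x²/(0.063 − x) = 4.7 × 10^-7
x ≈ √(4.7 × 10^-7 × 0.063) = 1.72 × 10^-4 M
pH = −log(1.72 × 10^-4) = 3.76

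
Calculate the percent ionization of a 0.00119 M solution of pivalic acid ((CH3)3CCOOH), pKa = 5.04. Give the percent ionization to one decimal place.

8.4%

(CH3)3CCOOH ⇌ (CH3)3CCOO- + H+; let x = [H+] at equilibrium.
Ka = 10^(−5.04) = 9.12 × 10^-6
Solve x² + 9.12e-06x − 1.09e-08 = 0 → x = 9.97 × 10^-5 M
% ionization = x/C₀ × 100% = 9.97 × 10^-5/0.00119 × 100% = 8.4%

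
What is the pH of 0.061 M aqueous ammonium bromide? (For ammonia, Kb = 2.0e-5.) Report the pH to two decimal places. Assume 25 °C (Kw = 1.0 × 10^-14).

NH4+ is the conjugate acid of the weak base NH3.
Ka = Kw/Kb = 1.0×10^-14 / 2.0 × 10^-5 = 5.00 × 10^-10
From the ICE table, Ka = [H+]²/(0.061 − [H+]) = 5.00 × 10^-10.
Since Ka ≪ C₀, [H+] ≈ √(Ka·C₀) = 5.52 × 10^-6 M.
([H+]/C₀ = 0.0091% < 5%, so the approximation holds.)
pH = −log(5.52 × 10^-6) = 5.26

pH = 5.26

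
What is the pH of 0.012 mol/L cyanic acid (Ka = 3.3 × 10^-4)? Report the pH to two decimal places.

pH = 2.74

HOCN ⇌ OCN- + H+
From the ICE table, Ka = [H+]²/(0.012 − [H+]) = 3.3 × 10^-4.
Here C₀/Ka ≈ 36.4, so the small-[H+] approximation fails. Use the quadratic:
[H+] = (−Ka + √(Ka² + 4·Ka·C₀))/2 = 1.83 × 10^-3 M
pH = −log[H+] = −log(1.83 × 10^-3) = 2.74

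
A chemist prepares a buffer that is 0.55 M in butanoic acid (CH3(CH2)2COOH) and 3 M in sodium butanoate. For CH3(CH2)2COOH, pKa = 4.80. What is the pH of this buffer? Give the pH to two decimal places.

pH = 5.54

Henderson–Hasselbalch: pH = pKa + log([CH3(CH2)2COO-]/[CH3(CH2)2COOH]) = 4.80 + log(3/0.55)
pH = 4.80 + (+0.737) = 5.54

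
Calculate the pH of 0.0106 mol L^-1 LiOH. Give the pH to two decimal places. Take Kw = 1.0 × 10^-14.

pH = 12.03

LiOH is a strong base; [OH-] = 0.0106 M.
pOH = -log(0.0106) = 1.97
pH = 14.00 - 1.97 = 12.03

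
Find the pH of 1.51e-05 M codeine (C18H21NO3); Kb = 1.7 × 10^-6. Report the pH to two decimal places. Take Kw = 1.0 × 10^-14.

pH = 8.63

C18H21NO3 + H2O ⇌ C18H22NO3+ + OH-
From the ICE table, Kb = [OH-]²/(1.51e-05 − [OH-]) = 1.7 × 10^-6.
The 5% rule fails; solving [OH-]² + Kb·[OH-] − Kb·C₀ = 0 exactly:
[OH-] = [−1.7e-06 + √(1.7e-06² + 1.03e-10)]/2 = 4.29 × 10^-6 M
pOH = 5.37, so pH = 14.00 − pOH = 8.63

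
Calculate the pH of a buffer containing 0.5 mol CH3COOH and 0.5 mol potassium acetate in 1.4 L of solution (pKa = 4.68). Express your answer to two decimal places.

pH = 4.68

Henderson–Hasselbalch: pH = pKa + log([CH3COO-]/[CH3COOH]) = 4.68 + log(0.5/0.5)
pH = 4.68 + (+0.000) = 4.68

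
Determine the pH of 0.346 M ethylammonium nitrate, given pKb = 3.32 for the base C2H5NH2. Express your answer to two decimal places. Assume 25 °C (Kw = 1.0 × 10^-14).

pH = 5.57

C2H5NH3+ is the conjugate acid of the weak base C2H5NH2.
Kb = 10^(−3.32) = 4.79 × 10^-4
Ka = Kw/Kb = 1.0×10^-14 / 4.79 × 10^-4 = 2.09 × 10^-11
Let x = [H+] at equilibrium. Ka = x²/(0.346 − x).
Neglecting x in the denominator: x = √(2.09 × 10^-11 × 0.346) = 2.69 × 10^-6 M
(x/C₀ = 0.00078% < 5%, so the approximation holds.)
pH = −log(2.69 × 10^-6) = 5.57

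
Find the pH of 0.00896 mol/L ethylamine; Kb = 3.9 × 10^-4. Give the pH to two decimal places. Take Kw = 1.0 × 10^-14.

C2H5NH2 + H2O ⇌ C2H5NH3+ + OH-
Kb = [OH-]²/(0.00896 − [OH-]) = 3.9 × 10^-4
The 5% rule fails; solving [OH-]² + Kb·[OH-] − Kb·C₀ = 0 exactly:
[OH-] = [−0.00039 + √(0.00039² + 1.4e-05)]/2 = 1.68 × 10^-3 M
pOH = −log(1.68 × 10^-3) = 2.77; pH = 14.00 − 2.77 = 11.23

pH = 11.23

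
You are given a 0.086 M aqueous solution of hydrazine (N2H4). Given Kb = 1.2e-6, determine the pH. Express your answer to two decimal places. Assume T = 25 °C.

pH = 10.51

N2H4 + H2O ⇌ N2H5+ + OH-
From the ICE table, Kb = x²/(0.086 − x) = 1.2 × 10^-6.
Assume x ≪ 0.086: x ≈ √(1.2 × 10^-6 × 0.086) = 3.21 × 10^-4 M
Check: 0.37% ionized — well under 5%, approximation valid.
pOH = −log(3.21 × 10^-4) = 3.49; pH = 14.00 − 3.49 = 10.51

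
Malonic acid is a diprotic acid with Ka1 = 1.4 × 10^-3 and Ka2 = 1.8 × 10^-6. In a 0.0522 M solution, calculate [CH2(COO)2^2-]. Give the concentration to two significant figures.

First ionization gives [H+] ≈ [CH2(COOH)COO-] = 7.88 × 10^-3 M.
Second step: Ka2 = [H+][CH2(COO)2^2-]/[CH2(COOH)COO-] ≈ [CH2(COO)2^2-] (since [H+] ≈ [CH2(COOH)COO-]).
So [CH2(COO)2^2-] ≈ Ka2.

1.8 × 10^-6 M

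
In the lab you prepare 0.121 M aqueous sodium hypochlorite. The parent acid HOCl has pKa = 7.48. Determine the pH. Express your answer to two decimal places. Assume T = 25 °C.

pH = 10.28

OCl- is the conjugate base of the weak acid HOCl.
Ka = 10^(−7.48) = 3.31 × 10^-8
Kb = Kw/Ka = 1.0×10^-14 / 3.31 × 10^-8 = 3.02 × 10^-7
Kb = x²/(0.121 − x) = 3.02 × 10^-7
Neglecting x in the denominator: x = √(3.02 × 10^-7 × 0.121) = 1.91 × 10^-4 M
(x/C₀ = 0.16% < 5%, so the approximation holds.)
pOH = 3.72, so pH = 14.00 − pOH = 10.28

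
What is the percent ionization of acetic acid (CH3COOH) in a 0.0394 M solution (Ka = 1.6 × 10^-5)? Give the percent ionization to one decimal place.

CH3COOH ⇌ CH3COO- + H+; let x = [H+] at equilibrium.
x ≈ √(Ka·C₀) = √(1.6 × 10^-5 × 0.0394) = 7.94 × 10^-4 M
% ionization = x/C₀ × 100% = 7.94 × 10^-4/0.0394 × 100% = 2.0%

2.0%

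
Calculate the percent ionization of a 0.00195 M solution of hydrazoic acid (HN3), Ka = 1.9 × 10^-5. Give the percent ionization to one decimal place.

9.4%

HN3 ⇌ N3- + H+; let x = [H+] at equilibrium.
Ka = x²/(C₀ − x); solving the quadratic gives x = 1.83 × 10^-4 M.
Fraction ionized = 1.83 × 10^-4 / 0.00195 = 0.0938 → 9.4%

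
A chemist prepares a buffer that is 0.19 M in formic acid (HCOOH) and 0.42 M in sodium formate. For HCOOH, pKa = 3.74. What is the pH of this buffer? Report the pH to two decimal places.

Henderson–Hasselbalch: pH = pKa + log([HCOO-]/[HCOOH]) = 3.74 + log(0.42/0.19)
pH = 3.74 + (+0.344) = 4.08

pH = 4.08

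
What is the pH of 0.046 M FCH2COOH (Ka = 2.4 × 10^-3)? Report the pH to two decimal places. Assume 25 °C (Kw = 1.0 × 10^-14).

pH = 2.03

FCH2COOH ⇌ FCH2COO- + H+
Ka = [H+]²/(0.046 − [H+]) = 2.4 × 10^-3
The 5% rule fails; solving [H+]² + Ka·[H+] − Ka·C₀ = 0 exactly:
[H+] = [−0.0024 + √(0.0024² + 0.000442)]/2 = 9.38 × 10^-3 M
pH = −log[H+] = −log(9.38 × 10^-3) = 2.03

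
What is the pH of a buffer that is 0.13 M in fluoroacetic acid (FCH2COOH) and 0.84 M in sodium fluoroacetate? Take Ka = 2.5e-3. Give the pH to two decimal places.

pKa = −log(2.5 × 10^-3) = 2.602
Henderson–Hasselbalch: pH = pKa + log([FCH2COO-]/[FCH2COOH]) = 2.602 + log(0.84/0.13)
pH = 2.602 + (+0.810) = 3.41

pH = 3.41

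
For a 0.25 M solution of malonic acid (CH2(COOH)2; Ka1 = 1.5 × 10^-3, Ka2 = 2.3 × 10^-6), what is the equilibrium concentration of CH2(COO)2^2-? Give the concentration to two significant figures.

First ionization gives [H+] ≈ [CH2(COOH)COO-] = 1.86 × 10^-2 M.
Second step: Ka2 = [H+][CH2(COO)2^2-]/[CH2(COOH)COO-] ≈ [CH2(COO)2^2-] (since [H+] ≈ [CH2(COOH)COO-]).
So [CH2(COO)2^2-] ≈ Ka2.

2.3 × 10^-6 M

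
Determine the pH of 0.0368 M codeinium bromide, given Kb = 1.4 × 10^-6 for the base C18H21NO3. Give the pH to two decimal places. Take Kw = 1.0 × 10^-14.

C18H22NO3+ is the conjugate acid of the weak base C18H21NO3.
Ka = Kw/Kb = 1.0×10^-14 / 1.4 × 10^-6 = 7.14 × 10^-9
Ka = [H+]²/(0.0368 − [H+]) = 7.14 × 10^-9
Since Ka ≪ C₀, [H+] ≈ √(Ka·C₀) = 1.62 × 10^-5 M.
pH = −log[H+] = −log(1.62 × 10^-5) = 4.79

pH = 4.79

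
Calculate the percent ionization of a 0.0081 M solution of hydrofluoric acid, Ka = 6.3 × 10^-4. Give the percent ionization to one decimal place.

HF ⇌ F- + H+; let x = [H+] at equilibrium.
Ka = x²/(C₀ − x); solving the quadratic gives x = 1.97 × 10^-3 M.
% ionization = x/C₀ × 100% = 1.97 × 10^-3/0.0081 × 100% = 24.3%

24.3%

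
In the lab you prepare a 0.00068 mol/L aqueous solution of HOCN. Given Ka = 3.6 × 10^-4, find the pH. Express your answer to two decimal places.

HOCN ⇌ OCN- + H+
Ka = x²/(0.00068 − x) = 3.6 × 10^-4
Here C₀/Ka ≈ 1.89, so the small-x approximation fails. Use the quadratic:
x = (−Ka + √(Ka² + 4·Ka·C₀))/2 = 3.46 × 10^-4 M
pH = −log[H+] = −log(3.46 × 10^-4) = 3.46

pH = 3.46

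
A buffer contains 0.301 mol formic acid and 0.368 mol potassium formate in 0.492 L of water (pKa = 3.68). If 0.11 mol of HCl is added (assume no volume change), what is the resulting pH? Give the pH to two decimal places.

Added H+ converts HCOO- to HCOOH: HCOOH → 0.411 mol, HCOO- → 0.258 mol.
pH = pKa + log([A⁻]/[HA]) = 3.68 + log(0.258/0.411) = 3.68 -0.202

pH = 3.48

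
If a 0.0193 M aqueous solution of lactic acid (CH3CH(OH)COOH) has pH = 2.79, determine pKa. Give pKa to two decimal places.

[H+] = 10^(-2.79) = 1.62 × 10^-3 M
At equilibrium [HA] = 0.0193 − 1.62 × 10^-3 = 1.77 × 10^-2 M
Ka = [H+][A-]/[HA] = (1.62 × 10^-3)² / 1.77 × 10^-2 = 1.48 × 10^-4
pKa = -log(1.48 × 10^-4) = 3.83

pKa = 3.83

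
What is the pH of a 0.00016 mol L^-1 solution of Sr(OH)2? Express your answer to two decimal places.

pH = 10.51

Sr(OH)2 is a strong base (each formula unit releases 2 OH-); [OH-] = 0.00032 M.
pOH = -log(0.00032) = 3.49
pH = 14.00 - 3.49 = 10.51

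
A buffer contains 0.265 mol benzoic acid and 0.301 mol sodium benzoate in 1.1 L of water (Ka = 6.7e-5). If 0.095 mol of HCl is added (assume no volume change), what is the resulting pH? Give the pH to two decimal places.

pH = 3.93

After neutralization: n(C6H5COOH) = 0.36 mol, n(C6H5COO-) = 0.206 mol.
pKa = −log(6.7 × 10^-5) = 4.174
Henderson–Hasselbalch with mole ratio 0.206/0.36: pH = 4.174 + (-0.242)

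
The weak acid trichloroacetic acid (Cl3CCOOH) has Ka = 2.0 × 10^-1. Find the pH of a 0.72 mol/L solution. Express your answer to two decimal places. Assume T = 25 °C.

Cl3CCOOH ⇌ Cl3CCOO- + H+
Let x = [H+] at equilibrium. Ka = x²/(0.72 − x).
x is not negligible relative to C₀; solve x² + 0.2·x − 0.144 = 0.
x = [−0.2 + √(0.2² + 0.576)]/2 = 2.92 × 10^-1 M
pH = −log[H+] = −log(2.92 × 10^-1) = 0.53

pH = 0.53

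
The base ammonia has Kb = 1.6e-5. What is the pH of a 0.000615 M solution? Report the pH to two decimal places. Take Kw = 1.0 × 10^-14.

pH = 9.96

NH3 + H2O ⇌ NH4+ + OH-
Let x = [OH-] at equilibrium. Kb = x²/(0.000615 − x).
Here C₀/Kb ≈ 38.4, so the small-x approximation fails. Use the quadratic:
x = [−1.6e-05 + √(1.6e-05² + 3.94e-08)]/2 = 9.15 × 10^-5 M
pOH = 4.04, so pH = 14.00 − pOH = 9.96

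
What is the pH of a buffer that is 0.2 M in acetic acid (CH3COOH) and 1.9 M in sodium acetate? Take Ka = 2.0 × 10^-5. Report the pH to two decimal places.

pH = 5.68

pKa = −log(2.0 × 10^-5) = 4.699
Using pH = pKa + log([base]/[acid]) with [base]/[acid] = 1.9/0.2:
pH = 4.699 + (+0.978) = 5.68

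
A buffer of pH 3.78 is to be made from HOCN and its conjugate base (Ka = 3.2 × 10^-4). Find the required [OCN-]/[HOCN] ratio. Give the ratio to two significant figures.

ratio = 1.9

pKa = -log(3.2 × 10^-4) = 3.495
pH = pKa + log(r) ⇒ log(r) = 3.78 − 3.495 = +0.285
r = [OCN-]/[HOCN] = 10^(+0.285) = 1.93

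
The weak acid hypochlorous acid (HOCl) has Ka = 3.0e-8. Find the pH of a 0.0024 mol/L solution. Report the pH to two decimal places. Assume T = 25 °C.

HOCl ⇌ OCl- + H+
Ka = [H+]²/(0.0024 − [H+]) = 3.0 × 10^-8
Assume [H+] ≪ 0.0024: [H+] ≈ √(3.0 × 10^-8 × 0.0024) = 8.49 × 10^-6 M
pH = −log[H+] = −log(8.49 × 10^-6) = 5.07

pH = 5.07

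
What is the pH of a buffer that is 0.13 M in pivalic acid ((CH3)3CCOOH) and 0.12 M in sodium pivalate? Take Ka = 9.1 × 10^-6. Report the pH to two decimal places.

pKa = −log(9.1 × 10^-6) = 5.041
pH = pKa + log([A⁻]/[HA]) = 5.041 + log(0.12/0.13)
pH = 5.041 + (-0.035) = 5.01

pH = 5.01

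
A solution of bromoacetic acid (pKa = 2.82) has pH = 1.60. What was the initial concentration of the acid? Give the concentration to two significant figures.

C₀ = 4.4 × 10^-1 M

[H+] = 10^(-1.60) = 2.51 × 10^-2 M = x
Ka = 10^(−2.82) = 1.51 × 10^-3
Ka = x²/(C₀ − x) ⇒ C₀ = x + x²/Ka
C₀ = 2.51 × 10^-2 + (2.51 × 10^-2)²/(1.51 × 10^-3) = 4.42 × 10^-1 M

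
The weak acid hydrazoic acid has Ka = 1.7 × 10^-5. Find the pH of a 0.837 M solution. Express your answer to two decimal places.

pH = 2.42

HN3 ⇌ N3- + H+
From the ICE table, Ka = x²/(0.837 − x) = 1.7 × 10^-5.
Assume x ≪ 0.837: x ≈ √(1.7 × 10^-5 × 0.837) = 3.77 × 10^-3 M
pH = −log[H+] = −log(3.77 × 10^-3) = 2.42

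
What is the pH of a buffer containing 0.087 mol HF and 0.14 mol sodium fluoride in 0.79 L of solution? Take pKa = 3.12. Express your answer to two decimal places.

pH = pKa + log([A⁻]/[HA]) = 3.12 + log(0.14/0.087)
pH = 3.12 + (+0.207) = 3.33

pH = 3.33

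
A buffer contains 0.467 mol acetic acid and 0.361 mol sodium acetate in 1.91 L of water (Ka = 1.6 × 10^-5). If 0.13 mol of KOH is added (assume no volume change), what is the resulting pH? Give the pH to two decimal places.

After neutralization: n(CH3COOH) = 0.337 mol, n(CH3COO-) = 0.491 mol.
pKa = −log(1.6 × 10^-5) = 4.796
pH = pKa + log([A⁻]/[HA]) = 4.796 + log(0.491/0.337) = 4.796 +0.163

pH = 4.96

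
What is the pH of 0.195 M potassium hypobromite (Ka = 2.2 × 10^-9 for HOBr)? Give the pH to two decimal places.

OBr- is the conjugate base of the weak acid HOBr.
Kb = Kw/Ka = 1.0×10^-14 / 2.2 × 10^-9 = 4.55 × 10^-6
From the ICE table, Kb = [OH-]²/(0.195 − [OH-]) = 4.55 × 10^-6.
Since Kb ≪ C₀, [OH-] ≈ √(Kb·C₀) = 9.42 × 10^-4 M.
pOH = 3.03, so pH = 14.00 − pOH = 10.97

pH = 10.97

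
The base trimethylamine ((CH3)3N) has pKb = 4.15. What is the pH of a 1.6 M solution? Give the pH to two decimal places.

(CH3)3N + H2O ⇌ (CH3)3NH+ + OH-
Kb = 10^(−4.15) = 7.08 × 10^-5
Kb = x²/(1.6 − x) = 7.08 × 10^-5
Assume x ≪ 1.6: x ≈ √(7.08 × 10^-5 × 1.6) = 1.06 × 10^-2 M
pOH = 1.97, so pH = 14.00 − pOH = 12.03

pH = 12.03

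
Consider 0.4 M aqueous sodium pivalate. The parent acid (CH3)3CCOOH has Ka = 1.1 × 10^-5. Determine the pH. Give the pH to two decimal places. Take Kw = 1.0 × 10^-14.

pH = 9.28

(CH3)3CCOO- is the conjugate base of the weak acid (CH3)3CCOOH.
Kb = Kw/Ka = 1.0×10^-14 / 1.1 × 10^-5 = 9.09 × 10^-10
Kb = [OH-]²/(0.4 − [OH-]) = 9.09 × 10^-10
Neglecting [OH-] in the denominator: [OH-] = √(9.09 × 10^-10 × 0.4) = 1.91 × 10^-5 M
Check: 0.0048% ionized — well under 5%, approximation valid.
pOH = −log(1.91 × 10^-5) = 4.72; pH = 14.00 − 4.72 = 9.28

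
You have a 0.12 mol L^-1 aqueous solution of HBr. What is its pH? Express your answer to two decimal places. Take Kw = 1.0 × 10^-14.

HBr is a strong acid and dissociates completely, so [H+] = 0.12 M.
pH = -log(0.12) = 0.92

pH = 0.92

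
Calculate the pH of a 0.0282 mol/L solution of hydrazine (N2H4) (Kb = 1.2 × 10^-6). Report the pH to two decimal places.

pH = 10.26

N2H4 + H2O ⇌ N2H5+ + OH-
From the ICE table, Kb = x²/(0.0282 − x) = 1.2 × 10^-6.
Since Kb ≪ C₀, x ≈ √(Kb·C₀) = 1.84 × 10^-4 M.
pOH = −log(1.84 × 10^-4) = 3.74; pH = 14.00 − 3.74 = 10.26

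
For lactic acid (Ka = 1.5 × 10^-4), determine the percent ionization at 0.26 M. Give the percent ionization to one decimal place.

CH3CH(OH)COOH ⇌ CH3CH(OH)COO- + H+; let x = [H+] at equilibrium.
x ≈ √(Ka·C₀) = √(1.5 × 10^-4 × 0.26) = 6.24 × 10^-3 M
% ionization = x/C₀ × 100% = 6.24 × 10^-3/0.26 × 100% = 2.4%

2.4%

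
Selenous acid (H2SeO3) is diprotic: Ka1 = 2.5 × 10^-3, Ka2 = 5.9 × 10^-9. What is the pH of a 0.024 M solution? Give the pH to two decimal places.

Since Ka1 ≫ Ka2, the first ionization dominates [H+].
Ka1 = x²/(0.024 − x) = 2.5 × 10^-3
Solving the quadratic: x = (−Ka1 + √(Ka1² + 4·Ka1·C₀))/2 = 6.60 × 10^-3 M
pH = −log(6.60 × 10^-3) = 2.18

pH = 2.18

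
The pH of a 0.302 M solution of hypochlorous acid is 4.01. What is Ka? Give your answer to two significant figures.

Ka = 3.2 × 10^-8

[H+] = 10^(-4.01) = 9.77 × 10^-5 M
At equilibrium [HA] = 0.302 − 9.77 × 10^-5 = 3.02 × 10^-1 M
Ka = [H+][A-]/[HA] = (9.77 × 10^-5)² / 3.02 × 10^-1 = 3.2 × 10^-8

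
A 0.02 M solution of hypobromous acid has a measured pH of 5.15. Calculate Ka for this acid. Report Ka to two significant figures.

[H+] = 10^(-5.15) = 7.08 × 10^-6 M
At equilibrium [HA] = 0.02 − 7.08 × 10^-6 = 2.00 × 10^-2 M
Ka = [H+][A-]/[HA] = (7.08 × 10^-6)² / 2.00 × 10^-2 = 2.5 × 10^-9

Ka = 2.5 × 10^-9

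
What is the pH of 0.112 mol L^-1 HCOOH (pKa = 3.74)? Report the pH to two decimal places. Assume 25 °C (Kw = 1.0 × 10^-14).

HCOOH ⇌ HCOO- + H+
Ka = 10^(−3.74) = 1.82 × 10^-4
Ka = [H+]²/(0.112 − [H+]) = 1.82 × 10^-4
Neglecting [H+] in the denominator: [H+] = √(1.82 × 10^-4 × 0.112) = 4.51 × 10^-3 M
([H+]/C₀ = 4% < 5%, so the approximation holds.)
pH = −log(4.51 × 10^-3) = 2.35

pH = 2.35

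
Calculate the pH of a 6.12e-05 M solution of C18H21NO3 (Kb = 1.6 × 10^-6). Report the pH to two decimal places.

C18H21NO3 + H2O ⇌ C18H22NO3+ + OH-
From the ICE table, Kb = x²/(6.12e-05 − x) = 1.6 × 10^-6.
x is not negligible relative to C₀; solve x² + 1.6e-06·x − 9.79e-11 = 0.
x = [−1.6e-06 + √(1.6e-06² + 3.92e-10)]/2 = 9.13 × 10^-6 M
pOH = 5.04, so pH = 14.00 − pOH = 8.96

pH = 8.96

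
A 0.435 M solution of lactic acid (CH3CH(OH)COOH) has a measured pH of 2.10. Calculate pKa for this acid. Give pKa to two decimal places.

[H+] = 10^(-2.10) = 7.94 × 10^-3 M
At equilibrium [HA] = 0.435 − 7.94 × 10^-3 = 4.27 × 10^-1 M
Ka = [H+][A-]/[HA] = (7.94 × 10^-3)² / 4.27 × 10^-1 = 1.48 × 10^-4
pKa = -log(1.48 × 10^-4) = 3.83

pKa = 3.83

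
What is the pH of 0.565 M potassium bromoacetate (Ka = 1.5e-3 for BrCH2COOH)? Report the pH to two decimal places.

BrCH2COO- is the conjugate base of the weak acid BrCH2COOH.
Kb = Kw/Ka = 1.0×10^-14 / 1.5 × 10^-3 = 6.67 × 10^-12
From the ICE table, Kb = x²/(0.565 − x) = 6.67 × 10^-12.
Since Kb ≪ C₀, x ≈ √(Kb·C₀) = 1.94 × 10^-6 M.
pOH = −log(1.94 × 10^-6) = 5.71; pH = 14.00 − 5.71 = 8.29

pH = 8.29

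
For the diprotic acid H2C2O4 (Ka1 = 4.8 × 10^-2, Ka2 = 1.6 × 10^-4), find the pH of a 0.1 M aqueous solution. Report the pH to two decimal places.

pH = 1.31

Ka1 ≫ Ka2, so treat the first dissociation as the only significant source of H+.
Ka1 = x²/(0.1 − x) = 4.8 × 10^-2
Solving the quadratic: x = (−Ka1 + √(Ka1² + 4·Ka1·C₀))/2 = 4.93 × 10^-2 M
pH = −log(4.93 × 10^-2) = 1.31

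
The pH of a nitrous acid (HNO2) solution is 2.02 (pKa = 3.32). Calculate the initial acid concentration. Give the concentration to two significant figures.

[H+] = 10^(-2.02) = 9.55 × 10^-3 M = x
Ka = 10^(−3.32) = 4.79 × 10^-4
Ka = x²/(C₀ − x) ⇒ C₀ = x + x²/Ka
C₀ = 9.55 × 10^-3 + (9.55 × 10^-3)²/(4.79 × 10^-4) = 2.00 × 10^-1 M

C₀ = 2.0 × 10^-1 M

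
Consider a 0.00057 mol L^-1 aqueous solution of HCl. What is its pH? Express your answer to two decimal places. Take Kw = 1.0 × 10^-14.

pH = 3.24

HCl is a strong acid and dissociates completely, so [H+] = 0.00057 M.
pH = -log(0.00057) = 3.24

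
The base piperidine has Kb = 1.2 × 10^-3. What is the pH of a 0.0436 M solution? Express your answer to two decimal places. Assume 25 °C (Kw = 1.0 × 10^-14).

C5H10NH + H2O ⇌ C5H10NH2+ + OH-
Kb = [OH-]²/(0.0436 − [OH-]) = 1.2 × 10^-3
The 5% rule fails; solving [OH-]² + Kb·[OH-] − Kb·C₀ = 0 exactly:
[OH-] = [−0.0012 + √(0.0012² + 0.000209)]/2 = 6.66 × 10^-3 M
pOH = 2.18, so pH = 14.00 − pOH = 11.82

pH = 11.82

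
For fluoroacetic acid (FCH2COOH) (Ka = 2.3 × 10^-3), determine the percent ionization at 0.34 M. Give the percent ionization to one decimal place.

7.9%

FCH2COOH ⇌ FCH2COO- + H+; let x = [H+] at equilibrium.
Solve x² + 0.0023x − 0.000782 = 0 → x = 2.68 × 10^-2 M
% ionization = x/C₀ × 100% = 2.68 × 10^-2/0.34 × 100% = 7.9%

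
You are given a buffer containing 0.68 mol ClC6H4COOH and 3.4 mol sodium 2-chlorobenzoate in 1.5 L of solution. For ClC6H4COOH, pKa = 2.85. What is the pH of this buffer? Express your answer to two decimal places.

pH = 3.55

Henderson–Hasselbalch: pH = pKa + log([ClC6H4COO-]/[ClC6H4COOH]) = 2.85 + log(3.4/0.68)
pH = 2.85 + (+0.699) = 3.55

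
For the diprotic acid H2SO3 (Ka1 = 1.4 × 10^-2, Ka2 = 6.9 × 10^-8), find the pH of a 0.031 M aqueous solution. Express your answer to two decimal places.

pH = 1.82

Ka1 ≫ Ka2, so treat the first dissociation as the only significant source of H+.
Ka1 = x²/(0.031 − x) = 1.4 × 10^-2
Solving the quadratic: x = (−Ka1 + √(Ka1² + 4·Ka1·C₀))/2 = 1.50 × 10^-2 M
pH = −log(1.50 × 10^-2) = 1.82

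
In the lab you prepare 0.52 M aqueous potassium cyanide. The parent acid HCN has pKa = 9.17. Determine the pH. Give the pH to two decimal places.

pH = 11.44

CN- is the conjugate base of the weak acid HCN.
Ka = 10^(−9.17) = 6.76 × 10^-10
Kb = Kw/Ka = 1.0×10^-14 / 6.76 × 10^-10 = 1.48 × 10^-5
From the ICE table, Kb = [OH-]²/(0.52 − [OH-]) = 1.48 × 10^-5.
Assume [OH-] ≪ 0.52: [OH-] ≈ √(1.48 × 10^-5 × 0.52) = 2.77 × 10^-3 M
pOH = 2.56, so pH = 14.00 − pOH = 11.44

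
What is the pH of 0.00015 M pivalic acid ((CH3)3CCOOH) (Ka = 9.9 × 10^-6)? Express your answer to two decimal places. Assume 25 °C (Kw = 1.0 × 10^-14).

pH = 4.47

(CH3)3CCOOH ⇌ (CH3)3CCOO- + H+
From the ICE table, Ka = [H+]²/(0.00015 − [H+]) = 9.9 × 10^-6.
[H+] is not negligible relative to C₀; solve [H+]² + 9.9e-06·[H+] − 1.48e-09 = 0.
[H+] = [−9.9e-06 + √(9.9e-06² + 5.94e-09)]/2 = 3.39 × 10^-5 M
pH = −log[H+] = −log(3.39 × 10^-5) = 4.47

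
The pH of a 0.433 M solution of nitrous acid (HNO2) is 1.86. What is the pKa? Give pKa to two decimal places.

[H+] = 10^(-1.86) = 1.38 × 10^-2 M
At equilibrium [HA] = 0.433 − 1.38 × 10^-2 = 4.19 × 10^-1 M
Ka = [H+][A-]/[HA] = (1.38 × 10^-2)² / 4.19 × 10^-1 = 4.55 × 10^-4
pKa = -log(4.55 × 10^-4) = 3.34

pKa = 3.34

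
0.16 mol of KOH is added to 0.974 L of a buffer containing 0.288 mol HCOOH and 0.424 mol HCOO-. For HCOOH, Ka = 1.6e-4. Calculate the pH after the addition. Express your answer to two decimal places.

OH- converts HCOOH to HCOO-: HCOOH → 0.128 mol, HCOO- → 0.584 mol.
pKa = −log(1.6 × 10^-4) = 3.796
pH = pKa + log(n_HCOO-/n_HCOOH) = 3.796 + log(0.584/0.128) = 3.796 + (+0.659)

pH = 4.46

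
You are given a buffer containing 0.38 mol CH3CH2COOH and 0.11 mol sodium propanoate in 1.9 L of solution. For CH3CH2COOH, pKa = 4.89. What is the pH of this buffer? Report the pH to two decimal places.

Henderson–Hasselbalch: pH = pKa + log([CH3CH2COO-]/[CH3CH2COOH]) = 4.89 + log(0.11/0.38)
pH = 4.89 + (-0.538) = 4.35

pH = 4.35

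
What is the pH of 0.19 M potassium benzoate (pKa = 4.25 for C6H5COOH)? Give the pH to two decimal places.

pH = 8.76

C6H5COO- is the conjugate base of the weak acid C6H5COOH.
Ka = 10^(−4.25) = 5.62 × 10^-5
Kb = Kw/Ka = 1.0×10^-14 / 5.62 × 10^-5 = 1.78 × 10^-10
Let x = [OH-] at equilibrium. Kb = x²/(0.19 − x).
Neglecting x in the denominator: x = √(1.78 × 10^-10 × 0.19) = 5.82 × 10^-6 M
(x/C₀ = 0.0031% < 5%, so the approximation holds.)
pOH = −log(5.82 × 10^-6) = 5.24; pH = 14.00 − 5.24 = 8.76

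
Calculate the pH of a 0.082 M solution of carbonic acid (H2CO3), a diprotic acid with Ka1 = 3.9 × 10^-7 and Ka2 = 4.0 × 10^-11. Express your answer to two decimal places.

pH = 3.75

Ka1 ≫ Ka2, so treat the first dissociation as the only significant source of H+.
Ka1 = x²/(0.082 − x) = 3.9 × 10^-7
x ≈ √(3.9 × 10^-7 × 0.082) = 1.79 × 10^-4 M
pH = −log(1.79 × 10^-4) = 3.75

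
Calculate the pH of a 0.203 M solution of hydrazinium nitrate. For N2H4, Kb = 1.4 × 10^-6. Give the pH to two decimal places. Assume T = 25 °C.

pH = 4.42

N2H5+ is the conjugate acid of the weak base N2H4.
Ka = Kw/Kb = 1.0×10^-14 / 1.4 × 10^-6 = 7.14 × 10^-9
Ka = [H+]²/(0.203 − [H+]) = 7.14 × 10^-9
Since Ka ≪ C₀, [H+] ≈ √(Ka·C₀) = 3.81 × 10^-5 M.
pH = −log[H+] = −log(3.81 × 10^-5) = 4.42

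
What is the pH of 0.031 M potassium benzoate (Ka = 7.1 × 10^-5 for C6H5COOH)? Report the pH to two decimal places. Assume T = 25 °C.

C6H5COO- is the conjugate base of the weak acid C6H5COOH.
Kb = Kw/Ka = 1.0×10^-14 / 7.1 × 10^-5 = 1.41 × 10^-10
From the ICE table, Kb = x²/(0.031 − x) = 1.41 × 10^-10.
Since Kb ≪ C₀, x ≈ √(Kb·C₀) = 2.09 × 10^-6 M.
pOH = −log(2.09 × 10^-6) = 5.68; pH = 14.00 − 5.68 = 8.32

pH = 8.32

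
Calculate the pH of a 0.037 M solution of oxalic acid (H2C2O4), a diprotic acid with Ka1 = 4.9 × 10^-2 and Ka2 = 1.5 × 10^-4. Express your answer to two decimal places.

Ka1 ≫ Ka2, so treat the first dissociation as the only significant source of H+.
Ka1 = x²/(0.037 − x) = 4.9 × 10^-2
Solving the quadratic: x = (−Ka1 + √(Ka1² + 4·Ka1·C₀))/2 = 2.46 × 10^-2 M
pH = −log(2.46 × 10^-2) = 1.61

pH = 1.61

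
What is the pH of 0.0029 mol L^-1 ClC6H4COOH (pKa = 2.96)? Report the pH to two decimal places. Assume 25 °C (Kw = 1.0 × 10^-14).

pH = 2.88

ClC6H4COOH ⇌ ClC6H4COO- + H+
Ka = 10^(−2.96) = 1.10 × 10^-3
Ka = [H+]²/(0.0029 − [H+]) = 1.10 × 10^-3
The 5% rule fails; solving [H+]² + Ka·[H+] − Ka·C₀ = 0 exactly:
[H+] = (−Ka + √(Ka² + 4·Ka·C₀))/2 = 1.32 × 10^-3 M
pH = −log[H+] = −log(1.32 × 10^-3) = 2.88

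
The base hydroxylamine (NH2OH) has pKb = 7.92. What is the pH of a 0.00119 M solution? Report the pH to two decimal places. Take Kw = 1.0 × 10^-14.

NH2OH + H2O ⇌ NH3OH+ + OH-
Kb = 10^(−7.92) = 1.20 × 10^-8
Kb = [OH-]²/(0.00119 − [OH-]) = 1.20 × 10^-8
Since Kb ≪ C₀, [OH-] ≈ √(Kb·C₀) = 3.78 × 10^-6 M.
([OH-]/C₀ = 0.32% < 5%, so the approximation holds.)
pOH = −log(3.78 × 10^-6) = 5.42; pH = 14.00 − 5.42 = 8.58

pH = 8.58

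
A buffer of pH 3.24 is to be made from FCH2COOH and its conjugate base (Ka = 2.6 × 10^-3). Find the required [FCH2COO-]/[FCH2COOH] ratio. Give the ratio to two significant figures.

pKa = -log(2.6 × 10^-3) = 2.585
pH = pKa + log(r) ⇒ log(r) = 3.24 − 2.585 = +0.655
r = [FCH2COO-]/[FCH2COOH] = 10^(+0.655) = 4.52

ratio = 4.5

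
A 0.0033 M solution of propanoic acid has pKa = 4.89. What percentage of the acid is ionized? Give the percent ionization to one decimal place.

6.1%

CH3CH2COOH ⇌ CH3CH2COO- + H+; let x = [H+] at equilibrium.
Ka = 10^(−4.89) = 1.29 × 10^-5
Ka = x²/(C₀ − x); solving the quadratic gives x = 2.00 × 10^-4 M.
% ionization = x/C₀ × 100% = 2.00 × 10^-4/0.0033 × 100% = 6.1%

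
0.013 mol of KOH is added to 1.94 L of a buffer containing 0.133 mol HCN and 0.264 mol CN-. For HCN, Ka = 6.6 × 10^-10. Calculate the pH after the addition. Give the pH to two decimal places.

pH = 9.54

After neutralization: n(HCN) = 0.12 mol, n(CN-) = 0.277 mol.
pKa = −log(6.6 × 10^-10) = 9.180
Henderson–Hasselbalch with mole ratio 0.277/0.12: pH = 9.180 + (+0.363)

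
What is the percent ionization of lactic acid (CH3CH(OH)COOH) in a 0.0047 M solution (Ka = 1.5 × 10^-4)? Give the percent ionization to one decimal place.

CH3CH(OH)COOH ⇌ CH3CH(OH)COO- + H+; let x = [H+] at equilibrium.
Ka = x²/(C₀ − x); solving the quadratic gives x = 7.68 × 10^-4 M.
Fraction ionized = 7.68 × 10^-4 / 0.0047 = 0.1634 → 16.3%

16.3%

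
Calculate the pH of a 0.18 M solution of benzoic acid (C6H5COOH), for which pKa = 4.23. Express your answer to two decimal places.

C6H5COOH ⇌ C6H5COO- + H+
Ka = 10^(−4.23) = 5.89 × 10^-5
Ka = [H+]²/(0.18 − [H+]) = 5.89 × 10^-5
Since Ka ≪ C₀, [H+] ≈ √(Ka·C₀) = 3.26 × 10^-3 M.
([H+]/C₀ = 1.8% < 5%, so the approximation holds.)
pH = −log[H+] = −log(3.26 × 10^-3) = 2.49

pH = 2.49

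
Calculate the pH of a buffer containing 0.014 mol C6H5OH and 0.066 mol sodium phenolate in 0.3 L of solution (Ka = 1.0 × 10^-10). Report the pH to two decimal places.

pH = 10.67

pKa = −log(1.0 × 10^-10) = 10.000
Henderson–Hasselbalch: pH = pKa + log([C6H5O-]/[C6H5OH]) = 10.000 + log(0.066/0.014)
pH = 10.000 + (+0.673) = 10.67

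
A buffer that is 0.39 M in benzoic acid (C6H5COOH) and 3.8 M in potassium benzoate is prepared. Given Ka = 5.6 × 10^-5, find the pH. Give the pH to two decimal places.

pKa = −log(5.6 × 10^-5) = 4.252
pH = pKa + log([A⁻]/[HA]) = 4.252 + log(3.8/0.39)
pH = 4.252 + (+0.989) = 5.24

pH = 5.24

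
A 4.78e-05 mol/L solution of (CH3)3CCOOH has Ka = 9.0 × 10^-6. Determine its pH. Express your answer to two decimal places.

pH = 4.78

(CH3)3CCOOH ⇌ (CH3)3CCOO- + H+
Ka = x²/(4.78e-05 − x) = 9.0 × 10^-6
x is not negligible relative to C₀; solve x² + 9e-06·x − 4.3e-10 = 0.
x = [−9e-06 + √(9e-06² + 1.72e-09)]/2 = 1.67 × 10^-5 M
pH = −log(1.67 × 10^-5) = 4.78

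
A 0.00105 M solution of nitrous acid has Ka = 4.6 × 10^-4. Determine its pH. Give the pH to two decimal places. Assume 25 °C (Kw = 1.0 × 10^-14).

HNO2 ⇌ NO2- + H+
Let x = [H+] at equilibrium. Ka = x²/(0.00105 − x).
Here C₀/Ka ≈ 2.28, so the small-x approximation fails. Use the quadratic:
x = (−Ka + √(Ka² + 4·Ka·C₀))/2 = 5.02 × 10^-4 M
pH = −log[H+] = −log(5.02 × 10^-4) = 3.30

pH = 3.30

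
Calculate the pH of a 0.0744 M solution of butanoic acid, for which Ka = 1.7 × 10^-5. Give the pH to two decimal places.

pH = 2.95

CH3(CH2)2COOH ⇌ CH3(CH2)2COO- + H+
From the ICE table, Ka = x²/(0.0744 − x) = 1.7 × 10^-5.
Neglecting x in the denominator: x = √(1.7 × 10^-5 × 0.0744) = 1.12 × 10^-3 M
Check: 1.5% ionized — well under 5%, approximation valid.
pH = −log[H+] = −log(1.12 × 10^-3) = 2.95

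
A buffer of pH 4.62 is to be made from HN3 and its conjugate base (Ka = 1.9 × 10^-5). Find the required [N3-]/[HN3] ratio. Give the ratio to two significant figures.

ratio = 0.79

pKa = -log(1.9 × 10^-5) = 4.721
pH = pKa + log(r) ⇒ log(r) = 4.62 − 4.721 = -0.101
r = [N3-]/[HN3] = 10^(-0.101) = 0.793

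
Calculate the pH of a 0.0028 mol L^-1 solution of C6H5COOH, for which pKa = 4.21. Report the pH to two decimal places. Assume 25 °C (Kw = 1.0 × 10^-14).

pH = 3.41

C6H5COOH ⇌ C6H5COO- + H+
Ka = 10^(−4.21) = 6.17 × 10^-5
From the ICE table, Ka = [H+]²/(0.0028 − [H+]) = 6.17 × 10^-5.
Here C₀/Ka ≈ 45.4, so the small-[H+] approximation fails. Use the quadratic:
[H+] = [−6.17e-05 + √(6.17e-05² + 6.91e-07)]/2 = 3.86 × 10^-4 M
pH = −log(3.86 × 10^-4) = 3.41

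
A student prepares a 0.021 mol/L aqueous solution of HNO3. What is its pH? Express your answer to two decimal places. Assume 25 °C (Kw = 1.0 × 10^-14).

HNO3 is a strong acid and dissociates completely, so [H+] = 0.021 M.
pH = -log(0.021) = 1.68

pH = 1.68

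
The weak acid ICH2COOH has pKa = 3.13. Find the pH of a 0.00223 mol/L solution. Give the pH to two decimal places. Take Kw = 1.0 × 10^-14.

ICH2COOH ⇌ ICH2COO- + H+
Ka = 10^(−3.13) = 7.41 × 10^-4
Ka = [H+]²/(0.00223 − [H+]) = 7.41 × 10^-4
The 5% rule fails; solving [H+]² + Ka·[H+] − Ka·C₀ = 0 exactly:
[H+] = (−Ka + √(Ka² + 4·Ka·C₀))/2 = 9.67 × 10^-4 M
pH = −log[H+] = −log(9.67 × 10^-4) = 3.01

pH = 3.01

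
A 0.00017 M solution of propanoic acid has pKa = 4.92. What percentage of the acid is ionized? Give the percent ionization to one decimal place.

CH3CH2COOH ⇌ CH3CH2COO- + H+; let x = [H+] at equilibrium.
Ka = 10^(−4.92) = 1.20 × 10^-5
Solve x² + 1.2e-05x − 2.04e-09 = 0 → x = 3.96 × 10^-5 M
% ionization = x/C₀ × 100% = 3.96 × 10^-5/0.00017 × 100% = 23.3%

23.3%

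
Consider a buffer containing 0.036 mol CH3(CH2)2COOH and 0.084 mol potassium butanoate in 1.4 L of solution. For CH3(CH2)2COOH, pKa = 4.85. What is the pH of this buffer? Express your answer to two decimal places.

pH = 5.22

Henderson–Hasselbalch: pH = pKa + log([CH3(CH2)2COO-]/[CH3(CH2)2COOH]) = 4.85 + log(0.084/0.036)
pH = 4.85 + (+0.368) = 5.22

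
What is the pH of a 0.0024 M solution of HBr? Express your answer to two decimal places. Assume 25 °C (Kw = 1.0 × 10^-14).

HBr is a strong acid and dissociates completely, so [H+] = 0.0024 M.
pH = -log(0.0024) = 2.62

pH = 2.62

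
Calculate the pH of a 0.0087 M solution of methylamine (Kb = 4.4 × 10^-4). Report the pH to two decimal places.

pH = 11.24

CH3NH2 + H2O ⇌ CH3NH3+ + OH-
From the ICE table, Kb = [OH-]²/(0.0087 − [OH-]) = 4.4 × 10^-4.
[OH-] is not negligible relative to C₀; solve [OH-]² + 0.00044·[OH-] − 3.83e-06 = 0.
[OH-] = (−Kb + √(Kb² + 4·Kb·C₀))/2 = 1.75 × 10^-3 M
pOH = 2.76, so pH = 14.00 − pOH = 11.24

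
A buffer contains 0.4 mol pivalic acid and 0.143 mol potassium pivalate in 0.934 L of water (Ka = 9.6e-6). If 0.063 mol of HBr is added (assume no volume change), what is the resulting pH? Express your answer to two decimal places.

After neutralization: n((CH3)3CCOOH) = 0.463 mol, n((CH3)3CCOO-) = 0.08 mol.
pKa = −log(9.6 × 10^-6) = 5.018
Henderson–Hasselbalch with mole ratio 0.08/0.463: pH = 5.018 + (-0.762)

pH = 4.26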